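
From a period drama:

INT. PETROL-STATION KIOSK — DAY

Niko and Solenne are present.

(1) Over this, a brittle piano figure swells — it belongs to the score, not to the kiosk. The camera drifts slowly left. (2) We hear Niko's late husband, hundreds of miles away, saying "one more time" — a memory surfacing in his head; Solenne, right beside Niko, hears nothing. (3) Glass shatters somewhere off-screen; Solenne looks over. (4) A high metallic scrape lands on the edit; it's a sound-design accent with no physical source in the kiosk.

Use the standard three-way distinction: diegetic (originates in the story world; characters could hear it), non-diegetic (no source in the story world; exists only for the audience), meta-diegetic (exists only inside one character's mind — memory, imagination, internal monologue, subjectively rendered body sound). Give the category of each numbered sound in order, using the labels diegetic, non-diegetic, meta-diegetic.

(1) score with no on-screen or off-screen source; it exists for the audience alone → non-diegetic.
Sound (2): it's Niko's recollection rendered as sound; the other character can't hear it, so meta-diegetic.
(3) is diegetic: glass is a real object/event in the scene's world.
(4) is non-diegetic: an editorial stinger — it belongs to the cut, not the story world.

non-diegetic, meta-diegetic, diegetic, non-diegetic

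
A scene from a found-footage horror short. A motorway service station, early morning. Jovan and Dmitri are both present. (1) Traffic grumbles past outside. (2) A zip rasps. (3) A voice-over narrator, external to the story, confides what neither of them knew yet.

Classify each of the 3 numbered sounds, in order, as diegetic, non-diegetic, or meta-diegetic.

Sound (1): traffic is part of the location's real environment, so diegetic.
Sound (2): an in-world source (a zip); characters could hear it, so diegetic.
Sound (3): the narrator exists outside the story world, addressing only the audience, so non-diegetic.

diegetic, diegetic, non-diegetic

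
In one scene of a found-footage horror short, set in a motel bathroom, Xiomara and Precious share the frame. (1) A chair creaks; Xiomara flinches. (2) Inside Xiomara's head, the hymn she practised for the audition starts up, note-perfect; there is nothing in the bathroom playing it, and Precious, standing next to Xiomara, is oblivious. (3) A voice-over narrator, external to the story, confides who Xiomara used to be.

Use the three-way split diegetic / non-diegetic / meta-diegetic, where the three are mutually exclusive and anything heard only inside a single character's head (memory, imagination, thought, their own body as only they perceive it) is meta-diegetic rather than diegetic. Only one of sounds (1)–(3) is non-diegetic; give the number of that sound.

(1) an in-world source (a chair); characters could hear it → diegetic.
(2) remembered music, private to Xiomara — Precious is oblivious because it isn't in the room → meta-diegetic.
(3) is non-diegetic: commentary laid over the scene from outside the fiction.
Only (3) is non-diegetic.

3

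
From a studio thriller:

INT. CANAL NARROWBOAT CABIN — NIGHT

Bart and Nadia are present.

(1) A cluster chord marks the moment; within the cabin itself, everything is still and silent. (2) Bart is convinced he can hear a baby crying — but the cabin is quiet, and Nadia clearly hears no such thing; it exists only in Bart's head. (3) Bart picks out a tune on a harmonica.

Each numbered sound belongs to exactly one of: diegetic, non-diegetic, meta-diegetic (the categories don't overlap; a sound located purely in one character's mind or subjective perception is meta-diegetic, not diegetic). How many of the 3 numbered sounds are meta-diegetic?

1

(1) nothing in the scene produces it; it's an accent added for the audience → non-diegetic.
(2) is meta-diegetic: the sound is imagined by Bart; nothing in the story world is producing it and Nadia can't hear it.
Sound (3): Bart is producing the music live, in the story world, so diegetic.
So 1 of the 3 is meta-diegetic: (2).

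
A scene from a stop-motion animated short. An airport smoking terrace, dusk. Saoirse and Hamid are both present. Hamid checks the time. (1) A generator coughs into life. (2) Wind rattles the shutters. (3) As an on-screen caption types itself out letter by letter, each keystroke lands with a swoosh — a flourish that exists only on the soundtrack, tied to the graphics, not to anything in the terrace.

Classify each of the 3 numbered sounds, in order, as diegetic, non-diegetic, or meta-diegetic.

(1) is diegetic: the sound comes from a generator physically present in the location.
(2) it's the actual ambient sound of the location → diegetic.
(3) the caption isn't part of the story world, so neither is the sound tied to it → non-diegetic.

diegetic, diegetic, non-diegetic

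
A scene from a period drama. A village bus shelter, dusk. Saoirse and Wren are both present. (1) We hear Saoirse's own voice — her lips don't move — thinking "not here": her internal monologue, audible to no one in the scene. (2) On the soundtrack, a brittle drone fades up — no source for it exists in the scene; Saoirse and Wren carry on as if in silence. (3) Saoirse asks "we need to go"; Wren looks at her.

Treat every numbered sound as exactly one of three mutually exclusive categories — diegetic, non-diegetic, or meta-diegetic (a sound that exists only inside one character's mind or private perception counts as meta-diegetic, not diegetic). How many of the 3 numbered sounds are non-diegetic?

(1) is meta-diegetic: it's Saoirse's unspoken thought, heard only by the audience via her subjectivity.
(2) it has no source in the story world and no character can hear it — it's underscore → non-diegetic.
(3) is diegetic: spoken by a character present in the story world.
So 1 of the 3 is non-diegetic: (2).

1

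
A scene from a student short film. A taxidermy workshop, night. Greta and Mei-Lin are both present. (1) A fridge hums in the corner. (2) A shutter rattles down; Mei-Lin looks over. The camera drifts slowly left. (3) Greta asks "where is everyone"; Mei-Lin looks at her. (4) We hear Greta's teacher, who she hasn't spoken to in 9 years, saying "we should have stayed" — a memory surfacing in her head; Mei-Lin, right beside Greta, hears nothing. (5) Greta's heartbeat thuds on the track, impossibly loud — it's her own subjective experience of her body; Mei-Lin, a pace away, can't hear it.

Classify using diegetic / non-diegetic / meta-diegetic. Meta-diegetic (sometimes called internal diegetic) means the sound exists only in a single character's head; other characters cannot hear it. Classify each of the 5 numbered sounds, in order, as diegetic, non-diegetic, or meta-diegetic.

Sound (1): it's the actual ambient sound of the location, so diegetic.
(2) a shutter is a real object/event in the scene's world → diegetic.
Sound (3): spoken by a character present in the story world, so diegetic.
(4) a remembered line, private to Greta — not present in the room, not audible to Mei-Lin → meta-diegetic.
(5) point-of-audition from inside Greta's body; not a sound in the room → meta-diegetic.

diegetic, diegetic, diegetic, meta-diegetic, meta-diegetic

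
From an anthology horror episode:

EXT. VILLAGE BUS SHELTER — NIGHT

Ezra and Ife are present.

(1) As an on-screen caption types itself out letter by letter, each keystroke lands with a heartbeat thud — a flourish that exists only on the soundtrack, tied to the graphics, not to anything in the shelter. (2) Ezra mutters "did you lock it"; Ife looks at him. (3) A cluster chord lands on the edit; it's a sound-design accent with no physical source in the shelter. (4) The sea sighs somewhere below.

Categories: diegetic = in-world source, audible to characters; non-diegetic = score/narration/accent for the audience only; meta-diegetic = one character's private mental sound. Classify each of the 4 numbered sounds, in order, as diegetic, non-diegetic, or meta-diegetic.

(1) sound married to a title/caption — outside the diegesis by definition → non-diegetic.
(2) Ezra is a character speaking aloud in the scene → diegetic.
Sound (3): an editorial stinger — it belongs to the cut, not the story world, so non-diegetic.
Sound (4): it's the actual ambient sound of the location, so diegetic.

non-diegetic, diegetic, non-diegetic, diegetic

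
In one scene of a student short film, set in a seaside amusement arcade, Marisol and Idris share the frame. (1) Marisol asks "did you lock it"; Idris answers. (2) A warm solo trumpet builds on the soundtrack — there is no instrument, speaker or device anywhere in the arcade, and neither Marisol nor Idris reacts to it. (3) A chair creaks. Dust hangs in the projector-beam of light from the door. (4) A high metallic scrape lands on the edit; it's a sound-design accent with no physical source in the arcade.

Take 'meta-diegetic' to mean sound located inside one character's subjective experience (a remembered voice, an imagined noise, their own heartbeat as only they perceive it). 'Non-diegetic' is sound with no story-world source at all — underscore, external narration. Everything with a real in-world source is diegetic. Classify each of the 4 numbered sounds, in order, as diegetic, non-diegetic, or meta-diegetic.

Sound (1): Marisol is a character speaking aloud in the scene, so diegetic.
Sound (2): score with no on-screen or off-screen source; it exists for the audience alone, so non-diegetic.
Sound (3): the sound comes from a chair physically present in the location, so diegetic.
Sound (4): an editorial stinger — it belongs to the cut, not the story world, so non-diegetic.

diegetic, non-diegetic, diegetic, non-diegetic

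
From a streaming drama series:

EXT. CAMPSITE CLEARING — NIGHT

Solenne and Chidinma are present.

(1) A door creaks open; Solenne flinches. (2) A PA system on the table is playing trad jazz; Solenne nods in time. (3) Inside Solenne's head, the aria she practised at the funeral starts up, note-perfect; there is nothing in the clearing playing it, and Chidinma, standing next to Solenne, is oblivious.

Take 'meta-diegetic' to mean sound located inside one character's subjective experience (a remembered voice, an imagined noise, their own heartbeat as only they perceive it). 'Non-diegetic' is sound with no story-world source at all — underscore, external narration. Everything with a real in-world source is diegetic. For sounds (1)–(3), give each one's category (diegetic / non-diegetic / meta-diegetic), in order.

(1) is diegetic: the sound comes from a door physically present in the location.
Sound (2): the music comes from an on-screen device that Solenne responds to, so diegetic.
Sound (3): it lives in Solenne's subjectivity, not in the clearing, so meta-diegetic.

diegetic, diegetic, meta-diegetic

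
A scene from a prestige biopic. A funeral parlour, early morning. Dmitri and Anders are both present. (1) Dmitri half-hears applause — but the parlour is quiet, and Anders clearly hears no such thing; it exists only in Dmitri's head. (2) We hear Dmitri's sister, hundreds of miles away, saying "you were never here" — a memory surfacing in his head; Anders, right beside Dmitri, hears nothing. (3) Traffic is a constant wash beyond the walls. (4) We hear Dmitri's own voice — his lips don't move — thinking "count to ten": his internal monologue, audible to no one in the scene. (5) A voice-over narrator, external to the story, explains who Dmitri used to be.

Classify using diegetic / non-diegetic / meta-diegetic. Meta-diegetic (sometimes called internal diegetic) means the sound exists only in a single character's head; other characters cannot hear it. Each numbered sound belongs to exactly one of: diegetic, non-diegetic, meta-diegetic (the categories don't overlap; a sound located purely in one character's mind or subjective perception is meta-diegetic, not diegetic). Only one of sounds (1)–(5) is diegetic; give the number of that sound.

3

(1) Dmitri alone 'hears' it — an imagined sound, not present in the space → meta-diegetic.
(2) is meta-diegetic: the voice is a memory playing only inside Dmitri's mind; Anders can't hear it.
(3) ambient/room sound belonging to the story's physical space → diegetic.
Sound (4): internal monologue — inside Dmitri's mind, not spoken into the scene, so meta-diegetic.
(5) commentary laid over the scene from outside the fiction → non-diegetic.
Only (3) is diegetic.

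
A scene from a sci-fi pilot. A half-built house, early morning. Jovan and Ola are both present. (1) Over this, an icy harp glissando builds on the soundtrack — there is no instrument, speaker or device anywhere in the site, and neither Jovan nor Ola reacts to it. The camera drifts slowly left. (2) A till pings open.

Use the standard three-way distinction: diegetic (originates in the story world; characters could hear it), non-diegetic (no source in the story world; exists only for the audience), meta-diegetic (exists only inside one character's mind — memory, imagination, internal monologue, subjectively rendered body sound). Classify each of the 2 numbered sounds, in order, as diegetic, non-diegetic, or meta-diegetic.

non-diegetic, diegetic

Sound (1): it has no source in the story world and no character can hear it — it's underscore, so non-diegetic.
Sound (2): a till is a real object/event in the scene's world, so diegetic.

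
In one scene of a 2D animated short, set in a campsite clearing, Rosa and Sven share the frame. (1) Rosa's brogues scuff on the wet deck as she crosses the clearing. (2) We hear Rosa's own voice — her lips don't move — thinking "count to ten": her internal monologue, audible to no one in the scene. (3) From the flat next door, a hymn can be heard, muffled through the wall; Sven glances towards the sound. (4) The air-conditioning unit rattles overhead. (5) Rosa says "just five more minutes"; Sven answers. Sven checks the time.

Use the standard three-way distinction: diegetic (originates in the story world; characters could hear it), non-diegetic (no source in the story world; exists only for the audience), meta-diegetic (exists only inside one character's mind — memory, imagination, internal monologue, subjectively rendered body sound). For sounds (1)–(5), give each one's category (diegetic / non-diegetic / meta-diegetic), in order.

diegetic, meta-diegetic, diegetic, diegetic, diegetic

(1) is diegetic: Rosa's footsteps are produced in the story world.
(2) Rosa's thought-voice: a private mental sound no other character can hear → meta-diegetic.
(3) is diegetic: off-screen diegetic: the source is out of frame but still in the story's space.
(4) ambient/room sound belonging to the story's physical space → diegetic.
Sound (5): Rosa is a character speaking aloud in the scene, so diegetic.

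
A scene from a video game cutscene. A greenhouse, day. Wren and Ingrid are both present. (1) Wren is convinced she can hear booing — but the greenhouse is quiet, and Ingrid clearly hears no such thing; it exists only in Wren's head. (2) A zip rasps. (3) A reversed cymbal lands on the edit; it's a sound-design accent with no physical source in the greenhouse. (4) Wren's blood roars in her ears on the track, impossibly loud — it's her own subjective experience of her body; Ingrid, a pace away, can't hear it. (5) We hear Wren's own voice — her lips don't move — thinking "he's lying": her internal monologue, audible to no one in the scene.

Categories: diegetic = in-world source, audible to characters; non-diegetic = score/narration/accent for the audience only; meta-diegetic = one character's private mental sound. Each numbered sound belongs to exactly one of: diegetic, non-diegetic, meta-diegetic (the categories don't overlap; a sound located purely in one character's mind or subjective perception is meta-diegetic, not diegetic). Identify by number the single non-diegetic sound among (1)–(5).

3

(1) is meta-diegetic: Wren alone 'hears' it — an imagined sound, not present in the space.
(2) is diegetic: a zip is a real object/event in the scene's world.
(3) is non-diegetic: it's a sound-design accent with no in-world source; no one in the scene can hear it.
Sound (4): a subjective body sound — Wren's private perception, inaudible to Ingrid, so meta-diegetic.
Sound (5): Wren's thought-voice: a private mental sound no other character can hear, so meta-diegetic.
Only (3) is non-diegetic.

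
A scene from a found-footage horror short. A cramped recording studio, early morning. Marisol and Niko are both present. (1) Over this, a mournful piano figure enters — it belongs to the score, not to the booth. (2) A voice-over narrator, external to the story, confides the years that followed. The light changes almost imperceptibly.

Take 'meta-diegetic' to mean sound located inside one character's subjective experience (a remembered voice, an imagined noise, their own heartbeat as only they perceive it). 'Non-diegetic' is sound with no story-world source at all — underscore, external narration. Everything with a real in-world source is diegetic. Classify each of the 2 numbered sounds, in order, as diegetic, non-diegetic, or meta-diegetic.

(1) nothing in the booth produces it and the characters don't hear it — pure soundtrack → non-diegetic.
(2) is non-diegetic: commentary laid over the scene from outside the fiction.

non-diegetic, non-diegetic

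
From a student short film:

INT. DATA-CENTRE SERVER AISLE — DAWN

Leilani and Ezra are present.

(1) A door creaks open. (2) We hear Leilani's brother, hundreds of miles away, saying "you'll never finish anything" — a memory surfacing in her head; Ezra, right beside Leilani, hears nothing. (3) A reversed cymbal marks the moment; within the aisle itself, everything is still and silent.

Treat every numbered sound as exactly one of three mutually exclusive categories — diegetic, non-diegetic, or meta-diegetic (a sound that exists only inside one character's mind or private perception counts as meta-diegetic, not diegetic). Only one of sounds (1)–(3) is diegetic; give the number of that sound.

(1) the sound comes from a door physically present in the location → diegetic.
(2) it's Leilani's recollection rendered as sound; the other character can't hear it → meta-diegetic.
(3) an editorial stinger — it belongs to the cut, not the story world → non-diegetic.
Only (1) is diegetic.

1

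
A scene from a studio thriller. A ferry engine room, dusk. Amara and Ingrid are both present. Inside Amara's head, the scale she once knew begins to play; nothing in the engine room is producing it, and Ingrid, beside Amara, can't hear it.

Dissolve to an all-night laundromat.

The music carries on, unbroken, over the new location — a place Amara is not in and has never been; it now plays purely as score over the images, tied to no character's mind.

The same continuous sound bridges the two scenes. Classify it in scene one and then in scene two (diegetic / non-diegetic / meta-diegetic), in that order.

meta-diegetic, non-diegetic

Scene one: the music exists only inside Amara's mind; Ingrid can't hear it → meta-diegetic.
Scene two: it's detached from Amara entirely and plays over unrelated images with no in-world source — conventional underscore → non-diegetic.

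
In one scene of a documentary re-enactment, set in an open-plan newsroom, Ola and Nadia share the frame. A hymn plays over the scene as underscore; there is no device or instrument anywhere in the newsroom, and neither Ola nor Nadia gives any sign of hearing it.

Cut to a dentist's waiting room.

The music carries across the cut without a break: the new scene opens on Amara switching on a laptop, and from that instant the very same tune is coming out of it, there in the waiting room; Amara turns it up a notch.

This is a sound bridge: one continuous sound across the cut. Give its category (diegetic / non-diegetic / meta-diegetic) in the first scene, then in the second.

non-diegetic, diegetic

Scene one: there's no in-world source anywhere and no character hears it — underscore for the audience only → non-diegetic.
Scene two: once Amara turns on a laptop, the music has a real source in the story world and Amara reacts to it → diegetic.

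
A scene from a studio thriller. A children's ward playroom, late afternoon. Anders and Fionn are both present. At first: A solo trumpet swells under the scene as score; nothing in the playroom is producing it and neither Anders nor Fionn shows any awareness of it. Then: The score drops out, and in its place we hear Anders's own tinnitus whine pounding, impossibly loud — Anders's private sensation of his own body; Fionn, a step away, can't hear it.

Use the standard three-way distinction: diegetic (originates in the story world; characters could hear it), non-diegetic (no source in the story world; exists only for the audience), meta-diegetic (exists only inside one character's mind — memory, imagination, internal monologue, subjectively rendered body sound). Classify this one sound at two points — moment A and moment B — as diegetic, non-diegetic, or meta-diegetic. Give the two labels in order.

non-diegetic, meta-diegetic

Moment A: underscore with no in-world source, inaudible to the characters → non-diegetic.
Moment B: the body sound is Anders's subjective perception alone — Fionn can't hear it → meta-diegetic.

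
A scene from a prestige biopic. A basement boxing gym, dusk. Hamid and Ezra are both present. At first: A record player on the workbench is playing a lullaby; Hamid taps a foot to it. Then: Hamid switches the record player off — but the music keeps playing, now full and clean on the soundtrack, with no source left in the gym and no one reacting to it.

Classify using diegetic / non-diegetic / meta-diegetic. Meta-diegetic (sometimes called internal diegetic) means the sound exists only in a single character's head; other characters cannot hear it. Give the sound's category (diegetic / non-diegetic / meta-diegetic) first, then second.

diegetic, non-diegetic

First: a record player is a real in-scene source and Hamid reacts to it → diegetic.
Second: there is no longer any in-world source and no one can hear it — it has become underscore → non-diegetic.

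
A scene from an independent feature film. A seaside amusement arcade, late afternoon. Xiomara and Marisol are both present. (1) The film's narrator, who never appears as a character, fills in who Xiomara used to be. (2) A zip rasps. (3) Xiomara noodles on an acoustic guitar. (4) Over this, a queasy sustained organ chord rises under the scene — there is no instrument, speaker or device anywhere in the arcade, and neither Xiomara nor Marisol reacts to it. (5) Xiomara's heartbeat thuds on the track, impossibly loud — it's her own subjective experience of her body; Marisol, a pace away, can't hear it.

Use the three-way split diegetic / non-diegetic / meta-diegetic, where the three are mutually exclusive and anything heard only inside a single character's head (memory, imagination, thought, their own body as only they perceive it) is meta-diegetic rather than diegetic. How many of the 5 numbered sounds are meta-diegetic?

1

(1) is non-diegetic: commentary laid over the scene from outside the fiction.
Sound (2): the sound comes from a zip physically present in the location, so diegetic.
Sound (3): the instrument and the performer are both in the scene, so diegetic.
Sound (4): it has no source in the story world and no character can hear it — it's underscore, so non-diegetic.
(5) is meta-diegetic: a subjective body sound — Xiomara's private perception, inaudible to Marisol.
So 1 of the 5 is meta-diegetic: (5).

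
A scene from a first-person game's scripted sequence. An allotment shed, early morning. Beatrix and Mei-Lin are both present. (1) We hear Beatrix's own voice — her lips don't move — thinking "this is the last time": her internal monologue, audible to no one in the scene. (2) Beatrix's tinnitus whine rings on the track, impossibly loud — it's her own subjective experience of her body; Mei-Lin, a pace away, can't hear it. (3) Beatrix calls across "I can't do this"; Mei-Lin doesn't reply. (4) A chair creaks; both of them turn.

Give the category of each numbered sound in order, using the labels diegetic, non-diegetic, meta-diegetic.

meta-diegetic, meta-diegetic, diegetic, diegetic

(1) it's Beatrix's unspoken thought, heard only by the audience via her subjectivity → meta-diegetic.
(2) it's Beatrix's internal bodily sensation rendered as sound; only Beatrix 'hears' it → meta-diegetic.
Sound (3): Beatrix is a character speaking aloud in the scene, so diegetic.
Sound (4): a chair is a real object/event in the scene's world, so diegetic.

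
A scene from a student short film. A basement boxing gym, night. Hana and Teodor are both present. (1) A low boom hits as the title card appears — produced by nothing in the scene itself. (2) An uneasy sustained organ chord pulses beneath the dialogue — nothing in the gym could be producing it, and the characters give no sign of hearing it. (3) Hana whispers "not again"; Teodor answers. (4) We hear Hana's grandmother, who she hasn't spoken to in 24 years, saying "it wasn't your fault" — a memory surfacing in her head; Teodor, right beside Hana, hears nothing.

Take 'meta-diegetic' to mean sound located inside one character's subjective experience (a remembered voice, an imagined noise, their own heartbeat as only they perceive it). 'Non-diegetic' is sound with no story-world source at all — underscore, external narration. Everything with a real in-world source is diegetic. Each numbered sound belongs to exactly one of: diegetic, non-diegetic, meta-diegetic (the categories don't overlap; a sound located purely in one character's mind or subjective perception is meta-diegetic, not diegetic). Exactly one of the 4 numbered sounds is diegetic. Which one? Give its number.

3

(1) is non-diegetic: an editorial stinger — it belongs to the cut, not the story world.
(2) is non-diegetic: score with no on-screen or off-screen source; it exists for the audience alone.
Sound (3): Hana is a character speaking aloud in the scene, so diegetic.
Sound (4): a remembered line, private to Hana — not present in the room, not audible to Teodor, so meta-diegetic.
Only (3) is diegetic.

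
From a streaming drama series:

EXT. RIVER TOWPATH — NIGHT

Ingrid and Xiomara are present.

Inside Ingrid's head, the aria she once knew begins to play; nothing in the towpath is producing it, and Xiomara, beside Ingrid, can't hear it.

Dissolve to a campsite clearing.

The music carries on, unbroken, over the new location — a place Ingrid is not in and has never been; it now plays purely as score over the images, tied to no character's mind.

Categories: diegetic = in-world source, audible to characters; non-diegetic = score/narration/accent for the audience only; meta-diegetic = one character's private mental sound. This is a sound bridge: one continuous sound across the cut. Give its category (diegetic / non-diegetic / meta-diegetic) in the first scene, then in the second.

meta-diegetic, non-diegetic

Scene one: the music exists only inside Ingrid's mind; Xiomara can't hear it → meta-diegetic.
Scene two: it's detached from Ingrid entirely and plays over unrelated images with no in-world source — conventional underscore → non-diegetic.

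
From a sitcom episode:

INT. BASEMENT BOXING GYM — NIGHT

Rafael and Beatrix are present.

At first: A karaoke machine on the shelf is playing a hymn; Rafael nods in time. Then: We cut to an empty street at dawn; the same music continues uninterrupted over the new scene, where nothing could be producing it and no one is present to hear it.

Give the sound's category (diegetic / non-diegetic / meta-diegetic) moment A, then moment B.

diegetic, non-diegetic

Moment A: a karaoke machine is a real in-scene source and Rafael reacts to it → diegetic.
Moment B: there is no longer any in-world source and no one can hear it — it has become underscore → non-diegetic.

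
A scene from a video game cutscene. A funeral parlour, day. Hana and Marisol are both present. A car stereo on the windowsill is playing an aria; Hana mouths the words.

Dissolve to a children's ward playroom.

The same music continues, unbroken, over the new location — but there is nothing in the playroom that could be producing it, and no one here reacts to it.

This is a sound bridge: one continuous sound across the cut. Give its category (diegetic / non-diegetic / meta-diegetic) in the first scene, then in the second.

diegetic, non-diegetic

Scene one: a car stereo is an on-screen source and Hana reacts to it → diegetic.
Scene two: there is no source in the playroom and no one hears it — it's now underscore → non-diegetic.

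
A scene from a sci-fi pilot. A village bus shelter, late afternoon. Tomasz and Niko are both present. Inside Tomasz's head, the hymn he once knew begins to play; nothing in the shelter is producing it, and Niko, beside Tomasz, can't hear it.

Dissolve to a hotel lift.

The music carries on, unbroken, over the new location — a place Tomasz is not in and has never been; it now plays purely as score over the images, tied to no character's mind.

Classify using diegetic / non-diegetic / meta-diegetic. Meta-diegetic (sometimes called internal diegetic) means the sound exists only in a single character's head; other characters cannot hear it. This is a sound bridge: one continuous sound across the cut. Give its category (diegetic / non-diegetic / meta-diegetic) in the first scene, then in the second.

meta-diegetic, non-diegetic

Scene one: the music exists only inside Tomasz's mind; Niko can't hear it → meta-diegetic.
Scene two: it's detached from Tomasz entirely and plays over unrelated images with no in-world source — conventional underscore → non-diegetic.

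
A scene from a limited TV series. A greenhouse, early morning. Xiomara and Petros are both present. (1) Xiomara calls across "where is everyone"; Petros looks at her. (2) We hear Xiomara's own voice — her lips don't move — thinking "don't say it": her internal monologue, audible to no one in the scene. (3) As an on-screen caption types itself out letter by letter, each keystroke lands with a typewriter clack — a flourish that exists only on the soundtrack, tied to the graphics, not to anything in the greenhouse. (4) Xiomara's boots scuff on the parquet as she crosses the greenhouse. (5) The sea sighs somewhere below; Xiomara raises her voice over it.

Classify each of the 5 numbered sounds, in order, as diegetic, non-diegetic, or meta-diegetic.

diegetic, meta-diegetic, non-diegetic, diegetic, diegetic

Sound (1): on-screen dialogue — Xiomara speaks and Petros is there to hear, so diegetic.
(2) internal monologue — inside Xiomara's mind, not spoken into the scene → meta-diegetic.
Sound (3): sound married to a title/caption — outside the diegesis by definition, so non-diegetic.
(4) is diegetic: Xiomara's footsteps are produced in the story world.
(5) is diegetic: the sea is part of the location's real environment.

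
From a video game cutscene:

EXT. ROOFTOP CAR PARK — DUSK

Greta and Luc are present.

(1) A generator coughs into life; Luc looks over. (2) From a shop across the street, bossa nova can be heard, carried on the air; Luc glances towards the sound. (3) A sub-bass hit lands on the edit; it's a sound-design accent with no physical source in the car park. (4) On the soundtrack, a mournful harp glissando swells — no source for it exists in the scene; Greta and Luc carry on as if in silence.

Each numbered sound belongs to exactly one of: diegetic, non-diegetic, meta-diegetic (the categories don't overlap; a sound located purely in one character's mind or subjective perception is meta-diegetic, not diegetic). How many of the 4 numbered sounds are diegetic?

2

Sound (1): a generator is a real object/event in the scene's world, so diegetic.
(2) off-screen diegetic: the source is out of frame but still in the story's space → diegetic.
(3) it's a sound-design accent with no in-world source; no one in the scene can hear it → non-diegetic.
(4) is non-diegetic: score with no on-screen or off-screen source; it exists for the audience alone.
Diegetic: (1), (2) — that's 2.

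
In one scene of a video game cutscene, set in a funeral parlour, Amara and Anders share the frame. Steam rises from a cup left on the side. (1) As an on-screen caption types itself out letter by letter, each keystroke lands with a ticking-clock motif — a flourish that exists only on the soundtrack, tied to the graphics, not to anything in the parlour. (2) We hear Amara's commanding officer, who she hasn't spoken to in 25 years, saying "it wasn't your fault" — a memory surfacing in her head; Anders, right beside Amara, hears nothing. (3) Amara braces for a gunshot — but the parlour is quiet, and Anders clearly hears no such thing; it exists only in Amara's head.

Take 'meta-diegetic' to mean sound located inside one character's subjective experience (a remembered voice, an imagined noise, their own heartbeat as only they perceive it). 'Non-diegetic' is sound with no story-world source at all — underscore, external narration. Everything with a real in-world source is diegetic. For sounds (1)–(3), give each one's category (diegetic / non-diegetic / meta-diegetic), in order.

non-diegetic, meta-diegetic, meta-diegetic

(1) sound married to a title/caption — outside the diegesis by definition → non-diegetic.
Sound (2): it's Amara's recollection rendered as sound; the other character can't hear it, so meta-diegetic.
(3) the sound is imagined by Amara; nothing in the story world is producing it and Anders can't hear it → meta-diegetic.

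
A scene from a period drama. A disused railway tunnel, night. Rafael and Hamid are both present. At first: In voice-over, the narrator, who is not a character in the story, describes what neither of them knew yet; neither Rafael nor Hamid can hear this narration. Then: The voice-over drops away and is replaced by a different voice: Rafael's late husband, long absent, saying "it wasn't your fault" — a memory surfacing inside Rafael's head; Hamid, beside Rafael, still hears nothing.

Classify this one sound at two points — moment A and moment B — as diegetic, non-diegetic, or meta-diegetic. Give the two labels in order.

non-diegetic, meta-diegetic

Moment A: the external narrator addresses only the audience — outside the story world → non-diegetic.
Moment B: the replacement voice is a memory inside Rafael's mind specifically → meta-diegetic.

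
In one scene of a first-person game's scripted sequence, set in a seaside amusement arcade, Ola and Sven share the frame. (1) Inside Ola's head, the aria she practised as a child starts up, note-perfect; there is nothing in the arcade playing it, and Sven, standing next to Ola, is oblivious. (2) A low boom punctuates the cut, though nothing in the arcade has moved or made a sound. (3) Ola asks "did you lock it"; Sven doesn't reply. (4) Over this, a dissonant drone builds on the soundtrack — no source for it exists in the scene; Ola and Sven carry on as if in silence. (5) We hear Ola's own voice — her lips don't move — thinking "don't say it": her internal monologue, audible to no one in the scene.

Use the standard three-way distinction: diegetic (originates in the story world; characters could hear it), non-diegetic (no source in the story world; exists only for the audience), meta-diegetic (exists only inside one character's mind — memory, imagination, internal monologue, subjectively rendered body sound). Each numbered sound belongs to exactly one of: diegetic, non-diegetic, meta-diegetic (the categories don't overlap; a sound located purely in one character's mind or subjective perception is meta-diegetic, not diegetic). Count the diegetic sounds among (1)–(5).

(1) is meta-diegetic: remembered music, private to Ola — Sven is oblivious because it isn't in the room.
(2) nothing in the scene produces it; it's an accent added for the audience → non-diegetic.
(3) Ola is a character speaking aloud in the scene → diegetic.
(4) it has no source in the story world and no character can hear it — it's underscore → non-diegetic.
(5) is meta-diegetic: it's Ola's unspoken thought, heard only by the audience via her subjectivity.
So 1 of the 5 is diegetic: (3).

1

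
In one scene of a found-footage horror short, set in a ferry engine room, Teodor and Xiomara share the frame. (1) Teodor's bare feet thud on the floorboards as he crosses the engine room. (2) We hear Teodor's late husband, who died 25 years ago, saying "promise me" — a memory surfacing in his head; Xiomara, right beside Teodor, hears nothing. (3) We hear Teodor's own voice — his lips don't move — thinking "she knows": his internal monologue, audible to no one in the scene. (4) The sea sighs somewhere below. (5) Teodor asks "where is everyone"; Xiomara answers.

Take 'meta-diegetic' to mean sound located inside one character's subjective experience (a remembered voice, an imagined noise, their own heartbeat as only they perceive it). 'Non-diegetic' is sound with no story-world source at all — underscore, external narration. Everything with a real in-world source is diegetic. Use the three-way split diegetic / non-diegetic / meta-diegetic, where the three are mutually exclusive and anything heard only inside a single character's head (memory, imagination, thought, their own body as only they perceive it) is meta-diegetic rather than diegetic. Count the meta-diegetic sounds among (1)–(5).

(1) is diegetic: a character's body making contact with the set — an in-world sound.
(2) a remembered line, private to Teodor — not present in the room, not audible to Xiomara → meta-diegetic.
Sound (3): it's Teodor's unspoken thought, heard only by the audience via his subjectivity, so meta-diegetic.
(4) ambient/room sound belonging to the story's physical space → diegetic.
Sound (5): Teodor is a character speaking aloud in the scene, so diegetic.
So 2 of the 5 are meta-diegetic: (2), (3).

2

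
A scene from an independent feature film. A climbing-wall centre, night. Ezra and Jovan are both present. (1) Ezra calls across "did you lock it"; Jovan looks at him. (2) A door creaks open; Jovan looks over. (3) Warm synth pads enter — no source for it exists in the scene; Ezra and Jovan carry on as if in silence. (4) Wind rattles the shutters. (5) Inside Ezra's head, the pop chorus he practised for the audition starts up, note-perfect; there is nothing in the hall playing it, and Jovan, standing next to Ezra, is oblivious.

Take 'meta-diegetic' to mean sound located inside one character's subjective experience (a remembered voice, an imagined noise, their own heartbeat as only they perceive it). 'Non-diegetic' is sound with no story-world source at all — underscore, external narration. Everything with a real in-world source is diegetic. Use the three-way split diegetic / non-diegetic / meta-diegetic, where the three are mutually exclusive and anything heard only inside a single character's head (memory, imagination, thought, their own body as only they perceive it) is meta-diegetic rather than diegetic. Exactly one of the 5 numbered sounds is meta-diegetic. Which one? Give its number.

Sound (1): spoken by a character present in the story world, so diegetic.
Sound (2): an in-world source (a door); characters could hear it, so diegetic.
(3) is non-diegetic: score with no on-screen or off-screen source; it exists for the audience alone.
Sound (4): wind is part of the location's real environment, so diegetic.
(5) it lives in Ezra's subjectivity, not in the hall → meta-diegetic.
Only (5) is meta-diegetic.

5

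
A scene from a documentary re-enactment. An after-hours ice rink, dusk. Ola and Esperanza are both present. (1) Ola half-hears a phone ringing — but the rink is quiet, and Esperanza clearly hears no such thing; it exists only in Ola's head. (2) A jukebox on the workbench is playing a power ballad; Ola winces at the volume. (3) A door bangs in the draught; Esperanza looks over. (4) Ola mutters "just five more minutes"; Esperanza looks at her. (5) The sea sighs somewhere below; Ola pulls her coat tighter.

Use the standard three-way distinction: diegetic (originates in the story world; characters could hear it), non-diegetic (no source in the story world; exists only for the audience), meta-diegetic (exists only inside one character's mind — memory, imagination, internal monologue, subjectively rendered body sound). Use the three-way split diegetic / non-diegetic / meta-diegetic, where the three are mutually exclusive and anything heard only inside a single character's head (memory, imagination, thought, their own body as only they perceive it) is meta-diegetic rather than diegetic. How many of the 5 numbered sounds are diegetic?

(1) is meta-diegetic: the sound is imagined by Ola; nothing in the story world is producing it and Esperanza can't hear it.
(2) is diegetic: a jukebox is a physical source in the scene and Ola reacts to it.
(3) is diegetic: an in-world source (a door); characters could hear it.
Sound (4): on-screen dialogue — Ola speaks and Esperanza is there to hear, so diegetic.
(5) is diegetic: the sea is part of the location's real environment.
Diegetic: (2), (3), (4), (5) — that's 4.

4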